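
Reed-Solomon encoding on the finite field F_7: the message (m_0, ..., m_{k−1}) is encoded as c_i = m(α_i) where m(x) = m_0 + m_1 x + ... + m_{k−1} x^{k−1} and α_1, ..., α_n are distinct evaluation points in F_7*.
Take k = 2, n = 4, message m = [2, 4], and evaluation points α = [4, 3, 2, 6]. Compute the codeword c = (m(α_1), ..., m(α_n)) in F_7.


c = [4, 0, 3, 5]

Message polynomial: m(x) = 2 + 4·x (mod 7).
For each evaluation point α_i, compute m(α_i) mod 7:
  α_1 = 4: Horner steps 4 → 4, so m(4) = 4.
  α_2 = 3: Horner steps 4 → 0, so m(3) = 0.
  α_3 = 2: Horner steps 4 → 3, so m(2) = 3.
  α_4 = 6: Horner steps 4 → 5, so m(6) = 5.
Codeword c = [4, 0, 3, 5] ∈ F_7^4.


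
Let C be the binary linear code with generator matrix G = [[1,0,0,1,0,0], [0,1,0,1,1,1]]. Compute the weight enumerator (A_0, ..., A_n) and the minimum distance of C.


Weight distribution: A_0 = 1, A_2 = 1, A_4 = 2. Minimum distance d = 2.

Enumerate all 2^2 = 4 messages m ∈ F_2^2.
For each, compute codeword c = mG in F_2^6, then tally its weight.
  m = 00 → c = 000000, weight = 0.
  m = 10 → c = 100100, weight = 2.
  m = 01 → c = 010111, weight = 4.
  m = 11 → c = 110011, weight = 4.
Tally weights:
  weight 0: 1 codewords.
  weight 2: 1 codewords.
  weight 4: 2 codewords.
Minimum distance d = smallest w > 0 with A_w > 0 = 2.
Sanity: Σ A_w = 4 = 2^2 = 4 ✓.


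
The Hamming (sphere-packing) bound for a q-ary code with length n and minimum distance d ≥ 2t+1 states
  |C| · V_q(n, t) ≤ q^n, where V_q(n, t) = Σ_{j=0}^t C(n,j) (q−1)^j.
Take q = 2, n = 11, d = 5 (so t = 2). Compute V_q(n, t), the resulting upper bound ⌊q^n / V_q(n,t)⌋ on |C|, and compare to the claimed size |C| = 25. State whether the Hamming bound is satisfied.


V_q(n, t) = 67, q^n = 2048, Hamming bound = 30, |C| = 25 ≤ bound (satisfied).

Step 1: Compute V_q(n, t) = Σ_{j=0}^2 C(n, j) (q−1)^j.
  j = 0: C(11,0)·(1)^0 = 1·1 = 1.
  j = 1: C(11,1)·(1)^1 = 11·1 = 11.
  j = 2: C(11,2)·(1)^2 = 55·1 = 55.
  V_q(n, t) = 1 + 11 + 55 = 67.
Step 2: q^n = 2^11 = 2048.
Step 3: Hamming bound ⌊q^n / V_q(n,t)⌋ = ⌊2048/67⌋ = 30.
Step 4: Compare |C| = 25 to 30: satisfied.
The claimed |C| lies below the Hamming bound.


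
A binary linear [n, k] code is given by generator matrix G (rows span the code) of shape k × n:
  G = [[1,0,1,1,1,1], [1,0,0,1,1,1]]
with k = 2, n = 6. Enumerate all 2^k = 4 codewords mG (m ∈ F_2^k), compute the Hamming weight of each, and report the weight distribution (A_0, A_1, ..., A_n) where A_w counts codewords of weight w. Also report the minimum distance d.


Weight distribution: A_0 = 1, A_1 = 1, A_4 = 1, A_5 = 1. Minimum distance d = 1.

Enumerate all 2^2 = 4 messages m ∈ F_2^2.
For each, compute codeword c = mG in F_2^6, then tally its weight.
  m = 00 → c = 000000, weight = 0.
  m = 10 → c = 101111, weight = 5.
  m = 01 → c = 100111, weight = 4.
  m = 11 → c = 001000, weight = 1.
Tally weights:
  weight 0: 1 codewords.
  weight 1: 1 codewords.
  weight 4: 1 codewords.
  weight 5: 1 codewords.
Minimum distance d = smallest w > 0 with A_w > 0 = 1.
Sanity: Σ A_w = 4 = 2^2 = 4 ✓.


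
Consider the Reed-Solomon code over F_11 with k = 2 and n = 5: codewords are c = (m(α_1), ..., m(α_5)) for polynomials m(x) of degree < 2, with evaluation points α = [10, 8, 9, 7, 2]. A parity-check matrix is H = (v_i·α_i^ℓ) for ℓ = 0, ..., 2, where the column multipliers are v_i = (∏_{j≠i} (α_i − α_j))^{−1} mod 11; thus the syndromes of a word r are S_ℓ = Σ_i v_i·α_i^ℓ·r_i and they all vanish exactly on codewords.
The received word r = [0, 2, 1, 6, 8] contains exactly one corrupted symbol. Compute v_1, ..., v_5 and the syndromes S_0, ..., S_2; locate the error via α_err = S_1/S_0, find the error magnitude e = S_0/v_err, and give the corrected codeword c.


S = (1, 7, 5), error at position 4, error magnitude e = 3, c = [0, 2, 1, 3, 8].

Step 1: column multipliers v_i = (∏_{j≠i}(α_i − α_j))^{−1} mod 11.
  i = 1 (α = 10): (10−8)(10−9)(10−7)(10−2) = 2·1·3·8 = 48 ≡ 4, so v_1 = 4^{−1} = 3 (mod 11).
  i = 2 (α = 8): (8−10)(8−9)(8−7)(8−2) = (−2)·(−1)·1·6 = 12 ≡ 1, so v_2 = 1^{−1} = 1 (mod 11).
  i = 3 (α = 9): (9−10)(9−8)(9−7)(9−2) = (−1)·1·2·7 = −14 ≡ 8, so v_3 = 8^{−1} = 7 (mod 11).
  i = 4 (α = 7): (7−10)(7−8)(7−9)(7−2) = (−3)·(−1)·(−2)·5 = −30 ≡ 3, so v_4 = 3^{−1} = 4 (mod 11).
  i = 5 (α = 2): (2−10)(2−8)(2−9)(2−7) = (−8)·(−6)·(−7)·(−5) = 1680 ≡ 8, so v_5 = 8^{−1} = 7 (mod 11).
  v = [3, 1, 7, 4, 7].
Step 2: syndromes of r = [0, 2, 1, 6, 8] (all sums mod 11).
  S_0 = Σ v_i r_i = 3·0 + 1·2 + 7·1 + 4·6 + 7·8 = 89 ≡ 1.
  S_1 = Σ v_i α_i r_i = 3·10·0 + 1·8·2 + 7·9·1 + 4·7·6 + 7·2·8 = 359 ≡ 7.
  α_i^2 mod 11 = [1, 9, 4, 5, 4].
  S_2 = Σ v_i α_i^2 r_i = 3·1·0 + 1·9·2 + 7·4·1 + 4·5·6 + 7·4·8 = 390 ≡ 5.
  S = (1, 7, 5) ≠ 0, so r is not a codeword (an error is present).
Step 3: locate the error. For a single error e at position i, S_ℓ = v_i·e·α_i^ℓ, so α_err = S_1/S_0.
  S_0^{−1} = 1^{−1} = 1 (mod 11), so α_err = 7·1 = 7 ≡ 7 = α_4. Error position i = 4.
  Consistency check: S_2/S_1 = 5·8 = 40 ≡ 7 = α_err ✓ (single-error assumption holds).
Step 4: error magnitude e = S_0/v_4 = S_0·∏_{j≠4}(α_4 − α_j) = 1·3 = 3 ≡ 3 (mod 11).
Step 5: correct position 4: c_4 = r_4 − e = 6 − 3 ≡ 3 (mod 11). Hence c = [0, 2, 1, 3, 8].
  Check: interpolating c through the α_i gives m(x) = 10 + 10·x (degree < 2) with m(α_i) = c_i for every i, so c is indeed a codeword.


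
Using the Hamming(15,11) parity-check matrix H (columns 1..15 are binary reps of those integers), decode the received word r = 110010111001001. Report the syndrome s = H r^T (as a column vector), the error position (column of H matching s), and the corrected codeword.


s = (0, 0, 1, 1)^T, error position = 3, corrected codeword c = 111010111001001

Compute s = H r^T mod 2 one row at a time:
  s_1 = 1 + 1 + 0 + 0 + 1 + 0 + 0 + 1 = 4 ≡ 0 (mod 2).
  s_2 = 0 + 1 + 0 + 1 + 1 + 0 + 0 + 1 = 4 ≡ 0 (mod 2).
  s_3 = 1 + 0 + 0 + 1 + 0 + 0 + 0 + 1 = 3 ≡ 1 (mod 2).
  s_4 = 1 + 0 + 1 + 1 + 1 + 0 + 0 + 1 = 5 ≡ 1 (mod 2).
s = (0, 0, 1, 1)^T — this equals column 3 of H (binary 0011), so error is at position 3.
Correct: flip bit 3 of r = 110010111001001 to get c = 111010111001001.


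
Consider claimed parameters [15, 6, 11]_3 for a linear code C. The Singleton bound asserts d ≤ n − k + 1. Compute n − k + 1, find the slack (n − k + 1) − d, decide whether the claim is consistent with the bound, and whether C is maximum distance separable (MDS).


Singleton RHS = n − k + 1 = 10, slack = -1, bound violated (no such code; not MDS).

Singleton bound: d ≤ n − k + 1.
Here n = 15, k = 6, so n − k + 1 = 10.
Given d = 11, check d ≤ 10: NO.
Slack = (n − k + 1) − d = -1.
The slack is negative: d = 11 exceeds n − k + 1 = 10 by 1, so the Singleton bound is violated and no linear [15, 6, 11]_3 code can exist. In particular it is not MDS (MDS requires d = n − k + 1 exactly).
Description: the claimed parameters are [15, 6, 11]_3; such a code would be impossible (violates the Singleton bound).


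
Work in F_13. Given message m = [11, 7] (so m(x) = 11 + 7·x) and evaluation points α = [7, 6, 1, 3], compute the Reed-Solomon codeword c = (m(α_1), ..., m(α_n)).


c = [8, 1, 5, 6]

Message polynomial: m(x) = 11 + 7·x (mod 13).
For each evaluation point α_i, compute m(α_i) mod 13:
  α_1 = 7: Horner steps 7 → 8, so m(7) = 8.
  α_2 = 6: Horner steps 7 → 1, so m(6) = 1.
  α_3 = 1: Horner steps 7 → 5, so m(1) = 5.
  α_4 = 3: Horner steps 7 → 6, so m(3) = 6.
Codeword c = [8, 1, 5, 6] ∈ F_13^4.


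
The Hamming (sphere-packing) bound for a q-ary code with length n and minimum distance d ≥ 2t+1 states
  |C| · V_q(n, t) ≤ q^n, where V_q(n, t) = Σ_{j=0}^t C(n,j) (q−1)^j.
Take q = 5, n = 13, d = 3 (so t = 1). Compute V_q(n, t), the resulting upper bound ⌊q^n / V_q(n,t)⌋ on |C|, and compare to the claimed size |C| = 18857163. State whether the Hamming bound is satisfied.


V_q(n, t) = 53, q^n = 1220703125, Hamming bound = 23032134, |C| = 18857163 ≤ bound (satisfied).

Step 1: Compute V_q(n, t) = Σ_{j=0}^1 C(n, j) (q−1)^j.
  j = 0: C(13,0)·(4)^0 = 1·1 = 1.
  j = 1: C(13,1)·(4)^1 = 13·4 = 52.
  V_q(n, t) = 1 + 52 = 53.
Step 2: q^n = 5^13 = 1220703125.
Step 3: Hamming bound ⌊q^n / V_q(n,t)⌋ = ⌊1220703125/53⌋ = 23032134.
Step 4: Compare |C| = 18857163 to 23032134: satisfied.
The claimed |C| lies below the Hamming bound.


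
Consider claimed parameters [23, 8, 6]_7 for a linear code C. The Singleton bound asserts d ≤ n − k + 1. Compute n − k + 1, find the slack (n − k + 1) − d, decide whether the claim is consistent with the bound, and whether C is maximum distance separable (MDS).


Singleton RHS = n − k + 1 = 16, slack = 10, bound satisfied, not MDS.

Singleton bound: d ≤ n − k + 1.
Here n = 23, k = 8, so n − k + 1 = 16.
Given d = 6, check d ≤ 16: YES.
Slack = (n − k + 1) − d = 10.
The code is NOT MDS (slack = 10 > 0).
Description: the claimed parameters are [23, 8, 6]_7; such a code would be non-MDS.


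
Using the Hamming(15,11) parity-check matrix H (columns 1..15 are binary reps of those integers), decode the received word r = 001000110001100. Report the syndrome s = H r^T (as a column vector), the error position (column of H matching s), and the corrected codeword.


s = (1, 1, 0, 1)^T, error position = 13, corrected codeword c = 001000110001000

Compute s = H r^T mod 2 one row at a time:
  s_1 = 1 + 0 + 0 + 0 + 1 + 1 + 0 + 0 = 3 ≡ 1 (mod 2).
  s_2 = 0 + 0 + 0 + 1 + 1 + 1 + 0 + 0 = 3 ≡ 1 (mod 2).
  s_3 = 0 + 1 + 0 + 1 + 0 + 0 + 0 + 0 = 2 ≡ 0 (mod 2).
  s_4 = 0 + 1 + 0 + 1 + 0 + 0 + 1 + 0 = 3 ≡ 1 (mod 2).
s = (1, 1, 0, 1)^T — this equals column 13 of H (binary 1101), so error is at position 13.
Correct: flip bit 13 of r = 001000110001100 to get c = 001000110001000.


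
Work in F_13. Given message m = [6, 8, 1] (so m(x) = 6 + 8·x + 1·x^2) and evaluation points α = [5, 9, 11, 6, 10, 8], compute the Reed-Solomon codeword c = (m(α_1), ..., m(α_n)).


c = [6, 3, 7, 12, 4, 4]

Message polynomial: m(x) = 6 + 8·x + 1·x^2 (mod 13).
For each evaluation point α_i, compute m(α_i) mod 13:
  α_1 = 5: Horner steps 1 → 0 → 6, so m(5) = 6.
  α_2 = 9: Horner steps 1 → 4 → 3, so m(9) = 3.
  α_3 = 11: Horner steps 1 → 6 → 7, so m(11) = 7.
  α_4 = 6: Horner steps 1 → 1 → 12, so m(6) = 12.
  α_5 = 10: Horner steps 1 → 5 → 4, so m(10) = 4.
  α_6 = 8: Horner steps 1 → 3 → 4, so m(8) = 4.
Codeword c = [6, 3, 7, 12, 4, 4] ∈ F_13^6.


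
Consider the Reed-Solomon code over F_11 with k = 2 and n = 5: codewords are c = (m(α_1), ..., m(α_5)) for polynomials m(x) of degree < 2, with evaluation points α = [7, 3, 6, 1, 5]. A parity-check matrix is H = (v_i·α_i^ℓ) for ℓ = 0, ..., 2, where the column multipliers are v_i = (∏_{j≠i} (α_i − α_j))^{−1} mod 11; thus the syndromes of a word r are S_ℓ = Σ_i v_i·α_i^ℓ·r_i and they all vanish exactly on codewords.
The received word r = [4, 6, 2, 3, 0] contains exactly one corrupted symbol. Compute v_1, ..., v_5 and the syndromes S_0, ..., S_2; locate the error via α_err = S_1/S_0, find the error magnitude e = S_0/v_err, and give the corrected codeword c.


S = (3, 9, 5), error at position 2, error magnitude e = 10, c = [4, 7, 2, 3, 0].

Step 1: column multipliers v_i = (∏_{j≠i}(α_i − α_j))^{−1} mod 11.
  i = 1 (α = 7): (7−3)(7−6)(7−1)(7−5) = 4·1·6·2 = 48 ≡ 4, so v_1 = 4^{−1} = 3 (mod 11).
  i = 2 (α = 3): (3−7)(3−6)(3−1)(3−5) = (−4)·(−3)·2·(−2) = −48 ≡ 7, so v_2 = 7^{−1} = 8 (mod 11).
  i = 3 (α = 6): (6−7)(6−3)(6−1)(6−5) = (−1)·3·5·1 = −15 ≡ 7, so v_3 = 7^{−1} = 8 (mod 11).
  i = 4 (α = 1): (1−7)(1−3)(1−6)(1−5) = (−6)·(−2)·(−5)·(−4) = 240 ≡ 9, so v_4 = 9^{−1} = 5 (mod 11).
  i = 5 (α = 5): (5−7)(5−3)(5−6)(5−1) = (−2)·2·(−1)·4 = 16 ≡ 5, so v_5 = 5^{−1} = 9 (mod 11).
  v = [3, 8, 8, 5, 9].
Step 2: syndromes of r = [4, 6, 2, 3, 0] (all sums mod 11).
  S_0 = Σ v_i r_i = 3·4 + 8·6 + 8·2 + 5·3 + 9·0 = 91 ≡ 3.
  S_1 = Σ v_i α_i r_i = 3·7·4 + 8·3·6 + 8·6·2 + 5·1·3 + 9·5·0 = 339 ≡ 9.
  α_i^2 mod 11 = [5, 9, 3, 1, 3].
  S_2 = Σ v_i α_i^2 r_i = 3·5·4 + 8·9·6 + 8·3·2 + 5·1·3 + 9·3·0 = 555 ≡ 5.
  S = (3, 9, 5) ≠ 0, so r is not a codeword (an error is present).
Step 3: locate the error. For a single error e at position i, S_ℓ = v_i·e·α_i^ℓ, so α_err = S_1/S_0.
  S_0^{−1} = 3^{−1} = 4 (mod 11), so α_err = 9·4 = 36 ≡ 3 = α_2. Error position i = 2.
  Consistency check: S_2/S_1 = 5·5 = 25 ≡ 3 = α_err ✓ (single-error assumption holds).
Step 4: error magnitude e = S_0/v_2 = S_0·∏_{j≠2}(α_2 − α_j) = 3·7 = 21 ≡ 10 (mod 11).
Step 5: correct position 2: c_2 = r_2 − e = 6 − 10 ≡ 7 (mod 11). Hence c = [4, 7, 2, 3, 0].
  Check: interpolating c through the α_i gives m(x) = 1 + 2·x (degree < 2) with m(α_i) = c_i for every i, so c is indeed a codeword.


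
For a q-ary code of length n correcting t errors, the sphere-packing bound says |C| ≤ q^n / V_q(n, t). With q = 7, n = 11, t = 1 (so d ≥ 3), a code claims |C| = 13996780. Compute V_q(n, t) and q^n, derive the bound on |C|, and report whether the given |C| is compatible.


V_q(n, t) = 67, q^n = 1977326743, Hamming bound = 29512339, |C| = 13996780 ≤ bound (satisfied).

Step 1: Compute V_q(n, t) = Σ_{j=0}^1 C(n, j) (q−1)^j.
  j = 0: C(11,0)·(6)^0 = 1·1 = 1.
  j = 1: C(11,1)·(6)^1 = 11·6 = 66.
  V_q(n, t) = 1 + 66 = 67.
Step 2: q^n = 7^11 = 1977326743.
Step 3: Hamming bound ⌊q^n / V_q(n,t)⌋ = ⌊1977326743/67⌋ = 29512339.
Step 4: Compare |C| = 13996780 to 29512339: satisfied.
The claimed |C| lies below the Hamming bound.


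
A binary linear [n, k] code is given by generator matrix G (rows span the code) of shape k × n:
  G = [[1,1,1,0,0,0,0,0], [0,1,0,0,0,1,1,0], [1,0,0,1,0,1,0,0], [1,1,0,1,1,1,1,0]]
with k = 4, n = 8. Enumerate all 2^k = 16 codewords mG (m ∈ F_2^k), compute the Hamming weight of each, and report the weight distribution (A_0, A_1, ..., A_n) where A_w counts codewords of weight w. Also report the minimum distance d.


Weight distribution: A_0 = 1, A_2 = 1, A_3 = 6, A_4 = 5, A_5 = 2, A_6 = 1. Minimum distance d = 2.

Enumerate all 2^4 = 16 messages m ∈ F_2^4.
For each, compute codeword c = mG in F_2^8, then tally its weight.
  m = 0000 → c = 00000000, weight = 0.
  m = 1000 → c = 11100000, weight = 3.
  m = 0100 → c = 01000110, weight = 3.
  m = 1100 → c = 10100110, weight = 4.
  m = 0010 → c = 10010100, weight = 3.
  m = 1010 → c = 01110100, weight = 4.
  m = 0110 → c = 11010010, weight = 4.
  m = 1110 → c = 00110010, weight = 3.
  m = 0001 → c = 11011110, weight = 6.
  m = 1001 → c = 00111110, weight = 5.
  m = 0101 → c = 10011000, weight = 3.
  m = 1101 → c = 01111000, weight = 4.
  m = 0011 → c = 01001010, weight = 3.
  m = 1011 → c = 10101010, weight = 4.
  m = 0111 → c = 00001100, weight = 2.
  m = 1111 → c = 11101100, weight = 5.
Tally weights:
  weight 0: 1 codewords.
  weight 2: 1 codewords.
  weight 3: 6 codewords.
  weight 4: 5 codewords.
  weight 5: 2 codewords.
  weight 6: 1 codewords.
Minimum distance d = smallest w > 0 with A_w > 0 = 2.
Sanity: Σ A_w = 16 = 2^4 = 16 ✓.


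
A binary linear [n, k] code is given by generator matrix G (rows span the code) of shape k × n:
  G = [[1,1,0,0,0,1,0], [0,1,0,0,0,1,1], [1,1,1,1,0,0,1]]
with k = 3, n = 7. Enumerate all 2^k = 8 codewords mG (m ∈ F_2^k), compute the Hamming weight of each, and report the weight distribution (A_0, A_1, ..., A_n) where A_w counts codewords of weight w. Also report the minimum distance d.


Weight distribution: A_0 = 1, A_2 = 1, A_3 = 3, A_4 = 2, A_5 = 1. Minimum distance d = 2.

Enumerate all 2^3 = 8 messages m ∈ F_2^3.
For each, compute codeword c = mG in F_2^7, then tally its weight.
  m = 000 → c = 0000000, weight = 0.
  m = 100 → c = 1100010, weight = 3.
  m = 010 → c = 0100011, weight = 3.
  m = 110 → c = 1000001, weight = 2.
  m = 001 → c = 1111001, weight = 5.
  m = 101 → c = 0011011, weight = 4.
  m = 011 → c = 1011010, weight = 4.
  m = 111 → c = 0111000, weight = 3.
Tally weights:
  weight 0: 1 codewords.
  weight 2: 1 codewords.
  weight 3: 3 codewords.
  weight 4: 2 codewords.
  weight 5: 1 codewords.
Minimum distance d = smallest w > 0 with A_w > 0 = 2.
Sanity: Σ A_w = 8 = 2^3 = 8 ✓.


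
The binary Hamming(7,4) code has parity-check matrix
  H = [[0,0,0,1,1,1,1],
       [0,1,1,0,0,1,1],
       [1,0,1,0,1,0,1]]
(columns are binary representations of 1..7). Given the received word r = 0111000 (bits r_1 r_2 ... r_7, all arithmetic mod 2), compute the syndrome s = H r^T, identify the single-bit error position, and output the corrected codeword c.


s = (1, 0, 1)^T, error position = 5, corrected codeword c = 0111100

Compute s = H r^T mod 2 one row at a time:
  s_1 = 1 + 0 + 0 + 0 = 1 ≡ 1 (mod 2).
  s_2 = 1 + 1 + 0 + 0 = 2 ≡ 0 (mod 2).
  s_3 = 0 + 1 + 0 + 0 = 1 ≡ 1 (mod 2).
s = (1, 0, 1)^T — this equals column 5 of H (binary 101), so error is at position 5.
Correct: flip bit 5 of r = 0111000 to get c = 0111100.


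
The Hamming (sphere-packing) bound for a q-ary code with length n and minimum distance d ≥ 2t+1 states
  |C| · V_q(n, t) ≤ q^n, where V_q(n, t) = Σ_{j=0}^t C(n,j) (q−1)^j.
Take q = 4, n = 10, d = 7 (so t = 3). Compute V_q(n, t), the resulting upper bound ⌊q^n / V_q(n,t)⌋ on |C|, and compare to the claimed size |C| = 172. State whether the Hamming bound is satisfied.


V_q(n, t) = 3676, q^n = 1048576, Hamming bound = 285, |C| = 172 ≤ bound (satisfied).

Step 1: Compute V_q(n, t) = Σ_{j=0}^3 C(n, j) (q−1)^j.
  j = 0: C(10,0)·(3)^0 = 1·1 = 1.
  j = 1: C(10,1)·(3)^1 = 10·3 = 30.
  j = 2: C(10,2)·(3)^2 = 45·9 = 405.
  j = 3: C(10,3)·(3)^3 = 120·27 = 3240.
  V_q(n, t) = 1 + 30 + 405 + 3240 = 3676.
Step 2: q^n = 4^10 = 1048576.
Step 3: Hamming bound ⌊q^n / V_q(n,t)⌋ = ⌊1048576/3676⌋ = 285.
Step 4: Compare |C| = 172 to 285: satisfied.
The claimed |C| lies below the Hamming bound.


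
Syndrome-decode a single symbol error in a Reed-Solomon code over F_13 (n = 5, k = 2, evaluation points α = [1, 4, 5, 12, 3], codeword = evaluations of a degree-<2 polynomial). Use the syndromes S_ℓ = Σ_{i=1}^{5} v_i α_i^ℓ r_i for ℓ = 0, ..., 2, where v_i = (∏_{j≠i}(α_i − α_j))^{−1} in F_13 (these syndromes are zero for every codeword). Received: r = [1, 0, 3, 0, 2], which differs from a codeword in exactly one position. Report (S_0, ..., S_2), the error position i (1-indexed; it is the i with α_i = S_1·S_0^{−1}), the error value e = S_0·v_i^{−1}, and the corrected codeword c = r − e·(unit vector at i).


S = (11, 5, 7), error at position 2, error magnitude e = 4, c = [1, 9, 3, 0, 2].

Step 1: column multipliers v_i = (∏_{j≠i}(α_i − α_j))^{−1} mod 13.
  i = 1 (α = 1): (1−4)(1−5)(1−12)(1−3) = (−3)·(−4)·(−11)·(−2) = 264 ≡ 4, so v_1 = 4^{−1} = 10 (mod 13).
  i = 2 (α = 4): (4−1)(4−5)(4−12)(4−3) = 3·(−1)·(−8)·1 = 24 ≡ 11, so v_2 = 11^{−1} = 6 (mod 13).
  i = 3 (α = 5): (5−1)(5−4)(5−12)(5−3) = 4·1·(−7)·2 = −56 ≡ 9, so v_3 = 9^{−1} = 3 (mod 13).
  i = 4 (α = 12): (12−1)(12−4)(12−5)(12−3) = 11·8·7·9 = 5544 ≡ 6, so v_4 = 6^{−1} = 11 (mod 13).
  i = 5 (α = 3): (3−1)(3−4)(3−5)(3−12) = 2·(−1)·(−2)·(−9) = −36 ≡ 3, so v_5 = 3^{−1} = 9 (mod 13).
  v = [10, 6, 3, 11, 9].
Step 2: syndromes of r = [1, 0, 3, 0, 2] (all sums mod 13).
  S_0 = Σ v_i r_i = 10·1 + 6·0 + 3·3 + 11·0 + 9·2 = 37 ≡ 11.
  S_1 = Σ v_i α_i r_i = 10·1·1 + 6·4·0 + 3·5·3 + 11·12·0 + 9·3·2 = 109 ≡ 5.
  α_i^2 mod 13 = [1, 3, 12, 1, 9].
  S_2 = Σ v_i α_i^2 r_i = 10·1·1 + 6·3·0 + 3·12·3 + 11·1·0 + 9·9·2 = 280 ≡ 7.
  S = (11, 5, 7) ≠ 0, so r is not a codeword (an error is present).
Step 3: locate the error. For a single error e at position i, S_ℓ = v_i·e·α_i^ℓ, so α_err = S_1/S_0.
  S_0^{−1} = 11^{−1} = 6 (mod 13), so α_err = 5·6 = 30 ≡ 4 = α_2. Error position i = 2.
  Consistency check: S_2/S_1 = 7·8 = 56 ≡ 4 = α_err ✓ (single-error assumption holds).
Step 4: error magnitude e = S_0/v_2 = S_0·∏_{j≠2}(α_2 − α_j) = 11·11 = 121 ≡ 4 (mod 13).
Step 5: correct position 2: c_2 = r_2 − e = 0 − 4 ≡ 9 (mod 13). Hence c = [1, 9, 3, 0, 2].
  Check: interpolating c through the α_i gives m(x) = 7 + 7·x (degree < 2) with m(α_i) = c_i for every i, so c is indeed a codeword.


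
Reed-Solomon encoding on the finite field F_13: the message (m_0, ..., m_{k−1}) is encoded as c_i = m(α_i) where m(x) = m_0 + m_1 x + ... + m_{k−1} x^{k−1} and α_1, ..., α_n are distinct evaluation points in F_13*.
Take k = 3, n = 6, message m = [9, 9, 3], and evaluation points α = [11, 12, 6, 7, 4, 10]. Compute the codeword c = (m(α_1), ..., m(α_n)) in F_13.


c = [3, 3, 2, 11, 2, 9]

Message polynomial: m(x) = 9 + 9·x + 3·x^2 (mod 13).
For each evaluation point α_i, compute m(α_i) mod 13:
  α_1 = 11: Horner steps 3 → 3 → 3, so m(11) = 3.
  α_2 = 12: Horner steps 3 → 6 → 3, so m(12) = 3.
  α_3 = 6: Horner steps 3 → 1 → 2, so m(6) = 2.
  α_4 = 7: Horner steps 3 → 4 → 11, so m(7) = 11.
  α_5 = 4: Horner steps 3 → 8 → 2, so m(4) = 2.
  α_6 = 10: Horner steps 3 → 0 → 9, so m(10) = 9.
Codeword c = [3, 3, 2, 11, 2, 9] ∈ F_13^6.


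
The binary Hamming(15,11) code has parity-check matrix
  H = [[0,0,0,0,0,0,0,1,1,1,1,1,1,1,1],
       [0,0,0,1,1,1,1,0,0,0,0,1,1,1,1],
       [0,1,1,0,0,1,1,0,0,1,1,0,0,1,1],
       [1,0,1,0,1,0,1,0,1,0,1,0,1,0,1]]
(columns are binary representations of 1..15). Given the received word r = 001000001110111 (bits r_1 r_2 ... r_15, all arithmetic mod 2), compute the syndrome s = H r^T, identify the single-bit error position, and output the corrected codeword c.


s = (0, 1, 1, 1)^T, error position = 7, corrected codeword c = 001000101110111

Compute s = H r^T mod 2 one row at a time:
  s_1 = 0 + 1 + 1 + 1 + 0 + 1 + 1 + 1 = 6 ≡ 0 (mod 2).
  s_2 = 0 + 0 + 0 + 0 + 0 + 1 + 1 + 1 = 3 ≡ 1 (mod 2).
  s_3 = 0 + 1 + 0 + 0 + 1 + 1 + 1 + 1 = 5 ≡ 1 (mod 2).
  s_4 = 0 + 1 + 0 + 0 + 1 + 1 + 1 + 1 = 5 ≡ 1 (mod 2).
s = (0, 1, 1, 1)^T — this equals column 7 of H (binary 0111), so error is at position 7.
Correct: flip bit 7 of r = 001000001110111 to get c = 001000101110111.


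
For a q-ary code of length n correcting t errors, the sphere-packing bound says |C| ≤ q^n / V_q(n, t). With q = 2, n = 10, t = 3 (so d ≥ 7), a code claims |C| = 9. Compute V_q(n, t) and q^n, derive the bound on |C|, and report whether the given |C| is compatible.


V_q(n, t) = 176, q^n = 1024, Hamming bound = 5, |C| = 9 > bound (violated).

Step 1: Compute V_q(n, t) = Σ_{j=0}^3 C(n, j) (q−1)^j.
  j = 0: C(10,0)·(1)^0 = 1·1 = 1.
  j = 1: C(10,1)·(1)^1 = 10·1 = 10.
  j = 2: C(10,2)·(1)^2 = 45·1 = 45.
  j = 3: C(10,3)·(1)^3 = 120·1 = 120.
  V_q(n, t) = 1 + 10 + 45 + 120 = 176.
Step 2: q^n = 2^10 = 1024.
Step 3: Hamming bound ⌊q^n / V_q(n,t)⌋ = ⌊1024/176⌋ = 5.
Step 4: Compare |C| = 9 to 5: violated.
The claimed |C| lies above the Hamming bound, so no 2-ary code of length 10 with d ≥ 7 can have 9 codewords.


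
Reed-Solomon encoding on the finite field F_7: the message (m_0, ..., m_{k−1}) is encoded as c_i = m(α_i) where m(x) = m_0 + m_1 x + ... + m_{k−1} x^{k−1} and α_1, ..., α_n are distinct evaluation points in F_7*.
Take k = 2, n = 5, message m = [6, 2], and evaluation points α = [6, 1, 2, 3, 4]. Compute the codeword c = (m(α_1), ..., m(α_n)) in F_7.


c = [4, 1, 3, 5, 0]

Message polynomial: m(x) = 6 + 2·x (mod 7).
For each evaluation point α_i, compute m(α_i) mod 7:
  α_1 = 6: Horner steps 2 → 4, so m(6) = 4.
  α_2 = 1: Horner steps 2 → 1, so m(1) = 1.
  α_3 = 2: Horner steps 2 → 3, so m(2) = 3.
  α_4 = 3: Horner steps 2 → 5, so m(3) = 5.
  α_5 = 4: Horner steps 2 → 0, so m(4) = 0.
Codeword c = [4, 1, 3, 5, 0] ∈ F_7^5.


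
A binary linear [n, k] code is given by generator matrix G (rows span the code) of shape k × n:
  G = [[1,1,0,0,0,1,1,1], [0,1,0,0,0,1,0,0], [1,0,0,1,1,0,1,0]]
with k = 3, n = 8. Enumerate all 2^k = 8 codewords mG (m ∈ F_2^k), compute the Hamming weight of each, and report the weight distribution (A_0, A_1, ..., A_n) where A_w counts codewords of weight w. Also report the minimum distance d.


Weight distribution: A_0 = 1, A_2 = 1, A_3 = 2, A_4 = 1, A_5 = 2, A_6 = 1. Minimum distance d = 2.

Enumerate all 2^3 = 8 messages m ∈ F_2^3.
For each, compute codeword c = mG in F_2^8, then tally its weight.
  m = 000 → c = 00000000, weight = 0.
  m = 100 → c = 11000111, weight = 5.
  m = 010 → c = 01000100, weight = 2.
  m = 110 → c = 10000011, weight = 3.
  m = 001 → c = 10011010, weight = 4.
  m = 101 → c = 01011101, weight = 5.
  m = 011 → c = 11011110, weight = 6.
  m = 111 → c = 00011001, weight = 3.
Tally weights:
  weight 0: 1 codewords.
  weight 2: 1 codewords.
  weight 3: 2 codewords.
  weight 4: 1 codewords.
  weight 5: 2 codewords.
  weight 6: 1 codewords.
Minimum distance d = smallest w > 0 with A_w > 0 = 2.
Sanity: Σ A_w = 8 = 2^3 = 8 ✓.


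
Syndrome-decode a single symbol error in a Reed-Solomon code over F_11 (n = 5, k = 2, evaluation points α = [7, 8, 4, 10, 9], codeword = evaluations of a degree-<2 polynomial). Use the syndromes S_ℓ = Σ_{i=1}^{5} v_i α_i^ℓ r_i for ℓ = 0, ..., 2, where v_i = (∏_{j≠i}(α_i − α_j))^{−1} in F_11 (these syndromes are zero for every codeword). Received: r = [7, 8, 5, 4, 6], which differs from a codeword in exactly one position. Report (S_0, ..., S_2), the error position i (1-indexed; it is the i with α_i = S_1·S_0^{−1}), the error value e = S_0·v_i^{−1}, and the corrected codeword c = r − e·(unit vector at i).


S = (2, 3, 10), error at position 1, error magnitude e = 8, c = [10, 8, 5, 4, 6].

Step 1: column multipliers v_i = (∏_{j≠i}(α_i − α_j))^{−1} mod 11.
  i = 1 (α = 7): (7−8)(7−4)(7−10)(7−9) = (−1)·3·(−3)·(−2) = −18 ≡ 4, so v_1 = 4^{−1} = 3 (mod 11).
  i = 2 (α = 8): (8−7)(8−4)(8−10)(8−9) = 1·4·(−2)·(−1) = 8 ≡ 8, so v_2 = 8^{−1} = 7 (mod 11).
  i = 3 (α = 4): (4−7)(4−8)(4−10)(4−9) = (−3)·(−4)·(−6)·(−5) = 360 ≡ 8, so v_3 = 8^{−1} = 7 (mod 11).
  i = 4 (α = 10): (10−7)(10−8)(10−4)(10−9) = 3·2·6·1 = 36 ≡ 3, so v_4 = 3^{−1} = 4 (mod 11).
  i = 5 (α = 9): (9−7)(9−8)(9−4)(9−10) = 2·1·5·(−1) = −10 ≡ 1, so v_5 = 1^{−1} = 1 (mod 11).
  v = [3, 7, 7, 4, 1].
Step 2: syndromes of r = [7, 8, 5, 4, 6] (all sums mod 11).
  S_0 = Σ v_i r_i = 3·7 + 7·8 + 7·5 + 4·4 + 1·6 = 134 ≡ 2.
  S_1 = Σ v_i α_i r_i = 3·7·7 + 7·8·8 + 7·4·5 + 4·10·4 + 1·9·6 = 949 ≡ 3.
  α_i^2 mod 11 = [5, 9, 5, 1, 4].
  S_2 = Σ v_i α_i^2 r_i = 3·5·7 + 7·9·8 + 7·5·5 + 4·1·4 + 1·4·6 = 824 ≡ 10.
  S = (2, 3, 10) ≠ 0, so r is not a codeword (an error is present).
Step 3: locate the error. For a single error e at position i, S_ℓ = v_i·e·α_i^ℓ, so α_err = S_1/S_0.
  S_0^{−1} = 2^{−1} = 6 (mod 11), so α_err = 3·6 = 18 ≡ 7 = α_1. Error position i = 1.
  Consistency check: S_2/S_1 = 10·4 = 40 ≡ 7 = α_err ✓ (single-error assumption holds).
Step 4: error magnitude e = S_0/v_1 = S_0·∏_{j≠1}(α_1 − α_j) = 2·4 = 8 ≡ 8 (mod 11).
Step 5: correct position 1: c_1 = r_1 − e = 7 − 8 ≡ 10 (mod 11). Hence c = [10, 8, 5, 4, 6].
  Check: interpolating c through the α_i gives m(x) = 2 + 9·x (degree < 2) with m(α_i) = c_i for every i, so c is indeed a codeword.


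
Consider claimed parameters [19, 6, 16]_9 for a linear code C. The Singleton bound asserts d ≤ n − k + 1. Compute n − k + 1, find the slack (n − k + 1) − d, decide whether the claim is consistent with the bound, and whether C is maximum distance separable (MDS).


Singleton RHS = n − k + 1 = 14, slack = -2, bound violated (no such code; not MDS).

Singleton bound: d ≤ n − k + 1.
Here n = 19, k = 6, so n − k + 1 = 14.
Given d = 16, check d ≤ 14: NO.
Slack = (n − k + 1) − d = -2.
The slack is negative: d = 16 exceeds n − k + 1 = 14 by 2, so the Singleton bound is violated and no linear [19, 6, 16]_9 code can exist. In particular it is not MDS (MDS requires d = n − k + 1 exactly).
Description: the claimed parameters are [19, 6, 16]_9; such a code would be impossible (violates the Singleton bound).


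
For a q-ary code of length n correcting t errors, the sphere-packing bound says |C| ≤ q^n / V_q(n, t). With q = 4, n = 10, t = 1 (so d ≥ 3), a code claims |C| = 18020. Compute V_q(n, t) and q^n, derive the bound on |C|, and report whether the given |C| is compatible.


V_q(n, t) = 31, q^n = 1048576, Hamming bound = 33825, |C| = 18020 ≤ bound (satisfied).

Step 1: Compute V_q(n, t) = Σ_{j=0}^1 C(n, j) (q−1)^j.
  j = 0: C(10,0)·(3)^0 = 1·1 = 1.
  j = 1: C(10,1)·(3)^1 = 10·3 = 30.
  V_q(n, t) = 1 + 30 = 31.
Step 2: q^n = 4^10 = 1048576.
Step 3: Hamming bound ⌊q^n / V_q(n,t)⌋ = ⌊1048576/31⌋ = 33825.
Step 4: Compare |C| = 18020 to 33825: satisfied.
The claimed |C| lies below the Hamming bound.


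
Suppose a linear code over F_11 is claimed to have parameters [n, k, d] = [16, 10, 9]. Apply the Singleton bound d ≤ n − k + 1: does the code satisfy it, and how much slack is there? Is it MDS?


Singleton RHS = n − k + 1 = 7, slack = -2, bound violated (no such code; not MDS).

Singleton bound: d ≤ n − k + 1.
Here n = 16, k = 10, so n − k + 1 = 7.
Given d = 9, check d ≤ 7: NO.
Slack = (n − k + 1) − d = -2.
The slack is negative: d = 9 exceeds n − k + 1 = 7 by 2, so the Singleton bound is violated and no linear [16, 10, 9]_11 code can exist. In particular it is not MDS (MDS requires d = n − k + 1 exactly).
Description: the claimed parameters are [16, 10, 9]_11; such a code would be impossible (violates the Singleton bound).


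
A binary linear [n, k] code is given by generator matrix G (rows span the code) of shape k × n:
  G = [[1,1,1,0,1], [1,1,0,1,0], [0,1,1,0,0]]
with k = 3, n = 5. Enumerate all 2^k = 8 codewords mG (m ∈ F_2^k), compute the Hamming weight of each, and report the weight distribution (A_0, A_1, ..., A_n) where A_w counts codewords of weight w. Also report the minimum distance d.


Weight distribution: A_0 = 1, A_2 = 2, A_3 = 4, A_4 = 1. Minimum distance d = 2.

Enumerate all 2^3 = 8 messages m ∈ F_2^3.
For each, compute codeword c = mG in F_2^5, then tally its weight.
  m = 000 → c = 00000, weight = 0.
  m = 100 → c = 11101, weight = 4.
  m = 010 → c = 11010, weight = 3.
  m = 110 → c = 00111, weight = 3.
  m = 001 → c = 01100, weight = 2.
  m = 101 → c = 10001, weight = 2.
  m = 011 → c = 10110, weight = 3.
  m = 111 → c = 01011, weight = 3.
Tally weights:
  weight 0: 1 codewords.
  weight 2: 2 codewords.
  weight 3: 4 codewords.
  weight 4: 1 codewords.
Minimum distance d = smallest w > 0 with A_w > 0 = 2.
Sanity: Σ A_w = 8 = 2^3 = 8 ✓.


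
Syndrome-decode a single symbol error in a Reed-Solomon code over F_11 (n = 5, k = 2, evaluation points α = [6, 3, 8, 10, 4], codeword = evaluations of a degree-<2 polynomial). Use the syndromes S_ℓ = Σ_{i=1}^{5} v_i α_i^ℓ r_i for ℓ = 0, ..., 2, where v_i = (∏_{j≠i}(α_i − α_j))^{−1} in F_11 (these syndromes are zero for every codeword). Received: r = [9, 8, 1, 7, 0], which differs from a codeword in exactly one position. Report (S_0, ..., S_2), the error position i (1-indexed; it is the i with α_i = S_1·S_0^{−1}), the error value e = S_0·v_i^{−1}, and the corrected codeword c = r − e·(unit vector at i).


S = (9, 10, 5), error at position 1, error magnitude e = 3, c = [6, 8, 1, 7, 0].

Step 1: column multipliers v_i = (∏_{j≠i}(α_i − α_j))^{−1} mod 11.
  i = 1 (α = 6): (6−3)(6−8)(6−10)(6−4) = 3·(−2)·(−4)·2 = 48 ≡ 4, so v_1 = 4^{−1} = 3 (mod 11).
  i = 2 (α = 3): (3−6)(3−8)(3−10)(3−4) = (−3)·(−5)·(−7)·(−1) = 105 ≡ 6, so v_2 = 6^{−1} = 2 (mod 11).
  i = 3 (α = 8): (8−6)(8−3)(8−10)(8−4) = 2·5·(−2)·4 = −80 ≡ 8, so v_3 = 8^{−1} = 7 (mod 11).
  i = 4 (α = 10): (10−6)(10−3)(10−8)(10−4) = 4·7·2·6 = 336 ≡ 6, so v_4 = 6^{−1} = 2 (mod 11).
  i = 5 (α = 4): (4−6)(4−3)(4−8)(4−10) = (−2)·1·(−4)·(−6) = −48 ≡ 7, so v_5 = 7^{−1} = 8 (mod 11).
  v = [3, 2, 7, 2, 8].
Step 2: syndromes of r = [9, 8, 1, 7, 0] (all sums mod 11).
  S_0 = Σ v_i r_i = 3·9 + 2·8 + 7·1 + 2·7 + 8·0 = 64 ≡ 9.
  S_1 = Σ v_i α_i r_i = 3·6·9 + 2·3·8 + 7·8·1 + 2·10·7 + 8·4·0 = 406 ≡ 10.
  α_i^2 mod 11 = [3, 9, 9, 1, 5].
  S_2 = Σ v_i α_i^2 r_i = 3·3·9 + 2·9·8 + 7·9·1 + 2·1·7 + 8·5·0 = 302 ≡ 5.
  S = (9, 10, 5) ≠ 0, so r is not a codeword (an error is present).
Step 3: locate the error. For a single error e at position i, S_ℓ = v_i·e·α_i^ℓ, so α_err = S_1/S_0.
  S_0^{−1} = 9^{−1} = 5 (mod 11), so α_err = 10·5 = 50 ≡ 6 = α_1. Error position i = 1.
  Consistency check: S_2/S_1 = 5·10 = 50 ≡ 6 = α_err ✓ (single-error assumption holds).
Step 4: error magnitude e = S_0/v_1 = S_0·∏_{j≠1}(α_1 − α_j) = 9·4 = 36 ≡ 3 (mod 11).
Step 5: correct position 1: c_1 = r_1 − e = 9 − 3 ≡ 6 (mod 11). Hence c = [6, 8, 1, 7, 0].
  Check: interpolating c through the α_i gives m(x) = 10 + 3·x (degree < 2) with m(α_i) = c_i for every i, so c is indeed a codeword.


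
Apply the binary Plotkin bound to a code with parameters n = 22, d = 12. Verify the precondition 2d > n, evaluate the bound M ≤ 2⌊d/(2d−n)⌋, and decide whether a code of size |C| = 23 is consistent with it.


Plotkin bound M ≤ 12; given |C| = 23 > bound (violated).

Check applicability: 2d = 24, n = 22.
2d − n = 2 > 0, so Plotkin applies.
Compute d/(2d−n) = 12/2 ≈ 6.0000.
⌊d/(2d−n)⌋ = 6.
Plotkin bound: M ≤ 2·6 = 12.
Given |C| = 23, check: VIOLATED.
This |C| is above the Plotkin bound, so no binary code with n = 22, d = 12 and 23 codewords exists.


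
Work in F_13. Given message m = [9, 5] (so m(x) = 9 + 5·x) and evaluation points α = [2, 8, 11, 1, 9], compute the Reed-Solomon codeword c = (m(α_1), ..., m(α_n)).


c = [6, 10, 12, 1, 2]

Message polynomial: m(x) = 9 + 5·x (mod 13).
For each evaluation point α_i, compute m(α_i) mod 13:
  α_1 = 2: Horner steps 5 → 6, so m(2) = 6.
  α_2 = 8: Horner steps 5 → 10, so m(8) = 10.
  α_3 = 11: Horner steps 5 → 12, so m(11) = 12.
  α_4 = 1: Horner steps 5 → 1, so m(1) = 1.
  α_5 = 9: Horner steps 5 → 2, so m(9) = 2.
Codeword c = [6, 10, 12, 1, 2] ∈ F_13^5.


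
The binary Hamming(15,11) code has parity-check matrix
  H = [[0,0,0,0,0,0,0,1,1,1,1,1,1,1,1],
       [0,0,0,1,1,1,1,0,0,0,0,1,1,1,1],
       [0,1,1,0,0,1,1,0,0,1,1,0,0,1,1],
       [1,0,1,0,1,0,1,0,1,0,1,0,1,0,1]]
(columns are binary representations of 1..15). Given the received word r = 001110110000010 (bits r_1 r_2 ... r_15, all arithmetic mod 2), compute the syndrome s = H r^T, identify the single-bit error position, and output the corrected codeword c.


s = (0, 0, 1, 1)^T, error position = 3, corrected codeword c = 000110110000010

Compute s = H r^T mod 2 one row at a time:
  s_1 = 1 + 0 + 0 + 0 + 0 + 0 + 1 + 0 = 2 ≡ 0 (mod 2).
  s_2 = 1 + 1 + 0 + 1 + 0 + 0 + 1 + 0 = 4 ≡ 0 (mod 2).
  s_3 = 0 + 1 + 0 + 1 + 0 + 0 + 1 + 0 = 3 ≡ 1 (mod 2).
  s_4 = 0 + 1 + 1 + 1 + 0 + 0 + 0 + 0 = 3 ≡ 1 (mod 2).
s = (0, 0, 1, 1)^T — this equals column 3 of H (binary 0011), so error is at position 3.
Correct: flip bit 3 of r = 001110110000010 to get c = 000110110000010.


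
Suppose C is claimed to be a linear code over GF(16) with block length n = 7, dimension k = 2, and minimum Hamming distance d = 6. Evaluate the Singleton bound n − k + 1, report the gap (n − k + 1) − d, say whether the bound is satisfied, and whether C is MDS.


Singleton RHS = n − k + 1 = 6, slack = 0, bound satisfied, MDS.

Singleton bound: d ≤ n − k + 1.
Here n = 7, k = 2, so n − k + 1 = 6.
Given d = 6, check d ≤ 6: YES.
Slack = (n − k + 1) − d = 0.
The code is MDS (slack = 0).
Description: the claimed parameters are [7, 2, 6]_16; such a code would be MDS (meets Singleton bound).


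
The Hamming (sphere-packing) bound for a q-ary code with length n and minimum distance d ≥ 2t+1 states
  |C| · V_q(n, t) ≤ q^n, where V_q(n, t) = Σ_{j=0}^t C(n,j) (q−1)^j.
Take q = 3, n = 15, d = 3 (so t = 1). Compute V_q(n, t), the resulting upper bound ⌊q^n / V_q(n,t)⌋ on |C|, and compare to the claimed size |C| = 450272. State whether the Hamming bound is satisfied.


V_q(n, t) = 31, q^n = 14348907, Hamming bound = 462867, |C| = 450272 ≤ bound (satisfied).

Step 1: Compute V_q(n, t) = Σ_{j=0}^1 C(n, j) (q−1)^j.
  j = 0: C(15,0)·(2)^0 = 1·1 = 1.
  j = 1: C(15,1)·(2)^1 = 15·2 = 30.
  V_q(n, t) = 1 + 30 = 31.
Step 2: q^n = 3^15 = 14348907.
Step 3: Hamming bound ⌊q^n / V_q(n,t)⌋ = ⌊14348907/31⌋ = 462867.
Step 4: Compare |C| = 450272 to 462867: satisfied.
The claimed |C| lies below the Hamming bound.


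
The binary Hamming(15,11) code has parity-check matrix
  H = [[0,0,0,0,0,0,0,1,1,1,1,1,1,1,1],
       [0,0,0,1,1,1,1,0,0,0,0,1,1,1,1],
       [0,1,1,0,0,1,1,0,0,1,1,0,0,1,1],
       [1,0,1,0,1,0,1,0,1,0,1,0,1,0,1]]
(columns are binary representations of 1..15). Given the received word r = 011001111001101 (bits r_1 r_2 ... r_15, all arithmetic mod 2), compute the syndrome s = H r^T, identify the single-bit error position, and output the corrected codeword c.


s = (1, 1, 1, 1)^T, error position = 15, corrected codeword c = 011001111001100

Compute s = H r^T mod 2 one row at a time:
  s_1 = 1 + 1 + 0 + 0 + 1 + 1 + 0 + 1 = 5 ≡ 1 (mod 2).
  s_2 = 0 + 0 + 1 + 1 + 1 + 1 + 0 + 1 = 5 ≡ 1 (mod 2).
  s_3 = 1 + 1 + 1 + 1 + 0 + 0 + 0 + 1 = 5 ≡ 1 (mod 2).
  s_4 = 0 + 1 + 0 + 1 + 1 + 0 + 1 + 1 = 5 ≡ 1 (mod 2).
s = (1, 1, 1, 1)^T — this equals column 15 of H (binary 1111), so error is at position 15.
Correct: flip bit 15 of r = 011001111001101 to get c = 011001111001100.


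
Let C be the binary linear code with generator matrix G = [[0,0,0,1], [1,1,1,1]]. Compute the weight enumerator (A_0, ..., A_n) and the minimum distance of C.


Weight distribution: A_0 = 1, A_1 = 1, A_3 = 1, A_4 = 1. Minimum distance d = 1.

Enumerate all 2^2 = 4 messages m ∈ F_2^2.
For each, compute codeword c = mG in F_2^4, then tally its weight.
  m = 00 → c = 0000, weight = 0.
  m = 10 → c = 0001, weight = 1.
  m = 01 → c = 1111, weight = 4.
  m = 11 → c = 1110, weight = 3.
Tally weights:
  weight 0: 1 codewords.
  weight 1: 1 codewords.
  weight 3: 1 codewords.
  weight 4: 1 codewords.
Minimum distance d = smallest w > 0 with A_w > 0 = 1.
Sanity: Σ A_w = 4 = 2^2 = 4 ✓.


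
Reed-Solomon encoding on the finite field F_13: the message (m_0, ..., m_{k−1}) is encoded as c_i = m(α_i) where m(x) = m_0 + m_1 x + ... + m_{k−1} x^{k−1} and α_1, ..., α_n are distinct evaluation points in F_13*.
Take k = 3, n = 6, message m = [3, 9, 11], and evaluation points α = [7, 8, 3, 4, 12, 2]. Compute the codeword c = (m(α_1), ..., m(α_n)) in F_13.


c = [7, 12, 12, 7, 5, 0]

Message polynomial: m(x) = 3 + 9·x + 11·x^2 (mod 13).
For each evaluation point α_i, compute m(α_i) mod 13:
  α_1 = 7: Horner steps 11 → 8 → 7, so m(7) = 7.
  α_2 = 8: Horner steps 11 → 6 → 12, so m(8) = 12.
  α_3 = 3: Horner steps 11 → 3 → 12, so m(3) = 12.
  α_4 = 4: Horner steps 11 → 1 → 7, so m(4) = 7.
  α_5 = 12: Horner steps 11 → 11 → 5, so m(12) = 5.
  α_6 = 2: Horner steps 11 → 5 → 0, so m(2) = 0.
Codeword c = [7, 12, 12, 7, 5, 0] ∈ F_13^6.


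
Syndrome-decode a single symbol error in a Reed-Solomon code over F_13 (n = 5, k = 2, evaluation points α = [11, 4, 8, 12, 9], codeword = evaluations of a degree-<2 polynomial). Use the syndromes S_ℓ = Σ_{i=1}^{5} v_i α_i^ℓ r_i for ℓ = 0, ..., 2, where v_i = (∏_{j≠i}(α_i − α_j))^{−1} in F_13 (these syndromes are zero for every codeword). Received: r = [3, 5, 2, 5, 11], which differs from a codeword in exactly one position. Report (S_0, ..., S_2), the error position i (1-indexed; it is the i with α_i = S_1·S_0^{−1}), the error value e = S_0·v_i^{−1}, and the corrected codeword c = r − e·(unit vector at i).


S = (9, 4, 9), error at position 4, error magnitude e = 6, c = [3, 5, 2, 12, 11].

Step 1: column multipliers v_i = (∏_{j≠i}(α_i − α_j))^{−1} mod 13.
  i = 1 (α = 11): (11−4)(11−8)(11−12)(11−9) = 7·3·(−1)·2 = −42 ≡ 10, so v_1 = 10^{−1} = 4 (mod 13).
  i = 2 (α = 4): (4−11)(4−8)(4−12)(4−9) = (−7)·(−4)·(−8)·(−5) = 1120 ≡ 2, so v_2 = 2^{−1} = 7 (mod 13).
  i = 3 (α = 8): (8−11)(8−4)(8−12)(8−9) = (−3)·4·(−4)·(−1) = −48 ≡ 4, so v_3 = 4^{−1} = 10 (mod 13).
  i = 4 (α = 12): (12−11)(12−4)(12−8)(12−9) = 1·8·4·3 = 96 ≡ 5, so v_4 = 5^{−1} = 8 (mod 13).
  i = 5 (α = 9): (9−11)(9−4)(9−8)(9−12) = (−2)·5·1·(−3) = 30 ≡ 4, so v_5 = 4^{−1} = 10 (mod 13).
  v = [4, 7, 10, 8, 10].
Step 2: syndromes of r = [3, 5, 2, 5, 11] (all sums mod 13).
  S_0 = Σ v_i r_i = 4·3 + 7·5 + 10·2 + 8·5 + 10·11 = 217 ≡ 9.
  S_1 = Σ v_i α_i r_i = 4·11·3 + 7·4·5 + 10·8·2 + 8·12·5 + 10·9·11 = 1902 ≡ 4.
  α_i^2 mod 13 = [4, 3, 12, 1, 3].
  S_2 = Σ v_i α_i^2 r_i = 4·4·3 + 7·3·5 + 10·12·2 + 8·1·5 + 10·3·11 = 763 ≡ 9.
  S = (9, 4, 9) ≠ 0, so r is not a codeword (an error is present).
Step 3: locate the error. For a single error e at position i, S_ℓ = v_i·e·α_i^ℓ, so α_err = S_1/S_0.
  S_0^{−1} = 9^{−1} = 3 (mod 13), so α_err = 4·3 = 12 ≡ 12 = α_4. Error position i = 4.
  Consistency check: S_2/S_1 = 9·10 = 90 ≡ 12 = α_err ✓ (single-error assumption holds).
Step 4: error magnitude e = S_0/v_4 = S_0·∏_{j≠4}(α_4 − α_j) = 9·5 = 45 ≡ 6 (mod 13).
Step 5: correct position 4: c_4 = r_4 − e = 5 − 6 ≡ 12 (mod 13). Hence c = [3, 5, 2, 12, 11].
  Check: interpolating c through the α_i gives m(x) = 8 + 9·x (degree < 2) with m(α_i) = c_i for every i, so c is indeed a codeword.
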